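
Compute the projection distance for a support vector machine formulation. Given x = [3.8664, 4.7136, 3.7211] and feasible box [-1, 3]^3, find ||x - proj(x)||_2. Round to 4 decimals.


Project each component onto [-1, 3].
clip(3.8664) = 3.0, clip(4.7136) = 3.0, clip(3.7211) = 3.0
Projection = [3.0, 3.0, 3.0]
Squared diffs: [0.7506, 2.9364, 0.52]
Distance = sqrt(4.207) = 2.0511


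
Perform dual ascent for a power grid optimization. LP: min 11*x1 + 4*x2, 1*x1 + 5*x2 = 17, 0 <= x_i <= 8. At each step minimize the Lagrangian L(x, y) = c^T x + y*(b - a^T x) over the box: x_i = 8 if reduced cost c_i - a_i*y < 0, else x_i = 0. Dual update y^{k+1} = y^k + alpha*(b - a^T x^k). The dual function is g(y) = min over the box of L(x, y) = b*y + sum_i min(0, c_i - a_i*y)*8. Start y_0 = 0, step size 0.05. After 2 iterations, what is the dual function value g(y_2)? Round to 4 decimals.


Dual ascent for LP: min 11*x1 + 4*x2, 1*x1 + 5*x2 = 17, 0 <= x_i <= 8
Step 1: y^k = 0.0, reduced costs: (11.0, 4.0)
  x^k = (0.0, 0.0), subgradient = b - a^T x = 17.0
  y^{k+1} = 0.0 + 0.05*17.0 = 0.85
Step 2: y^k = 0.85, reduced costs: (10.15, -0.25)
  x^k = (0.0, 8.0), subgradient = b - a^T x = -23.0
  y^{k+1} = 0.85 + 0.05*-23.0 = -0.3
Dual objective at y_2 = -0.3: reduced costs (11.3, 5.5), box minimizer x = (0.0, 0.0)
g(y_2) = b*y + (c1 - a1*y)*x1 + (c2 - a2*y)*x2 = 17*(-0.3) + 11.3*0.0 + 5.5*0.0 = -5.1 + 0.0 + 0.0 = -5.1


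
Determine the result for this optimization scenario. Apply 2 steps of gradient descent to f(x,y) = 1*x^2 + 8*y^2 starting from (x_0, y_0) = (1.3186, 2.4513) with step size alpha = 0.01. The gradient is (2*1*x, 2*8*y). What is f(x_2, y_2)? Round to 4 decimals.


Gradient descent on f(x,y) = 1*x^2 + 8*y^2.
Starting point: (1.3186, 2.4513), alpha = 0.01
Step 1: grad_x = 2*1*1.3186 = 2.6372, grad_y = 2*8*2.4513 = 39.2208
  x_1 = 1.3186 - 0.01*2.6372 = 1.2922
  y_1 = 2.4513 - 0.01*39.2208 = 2.0591
Step 2: grad_x = 2*1*1.2922 = 2.5845, grad_y = 2*8*2.0591 = 32.9455
  x_2 = 1.2922 - 0.01*2.5845 = 1.2664
  y_2 = 2.0591 - 0.01*32.9455 = 1.7296
f(1.2664, 1.7296) = 1*1.2664^2 + 8*1.7296^2 = 25.5369


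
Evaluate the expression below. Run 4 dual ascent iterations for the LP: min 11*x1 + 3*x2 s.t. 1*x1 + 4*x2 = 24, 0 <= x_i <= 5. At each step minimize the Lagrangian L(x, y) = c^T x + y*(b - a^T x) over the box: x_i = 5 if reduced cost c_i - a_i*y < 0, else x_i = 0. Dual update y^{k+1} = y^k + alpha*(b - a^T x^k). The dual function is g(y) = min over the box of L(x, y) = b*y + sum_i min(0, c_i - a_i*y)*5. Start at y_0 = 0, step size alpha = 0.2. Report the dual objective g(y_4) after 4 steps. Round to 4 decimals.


Dual ascent for LP: min 11*x1 + 3*x2, 1*x1 + 4*x2 = 24, 0 <= x_i <= 5
Step 1: y^k = 0.0, reduced costs: (11.0, 3.0)
  x^k = (0.0, 0.0), subgradient = b - a^T x = 24.0
  y^{k+1} = 0.0 + 0.2*24.0 = 4.8
Step 2: y^k = 4.8, reduced costs: (6.2, -16.2)
  x^k = (0.0, 5.0), subgradient = b - a^T x = 4.0
  y^{k+1} = 4.8 + 0.2*4.0 = 5.6
Step 3: y^k = 5.6, reduced costs: (5.4, -19.4)
  x^k = (0.0, 5.0), subgradient = b - a^T x = 4.0
  y^{k+1} = 5.6 + 0.2*4.0 = 6.4
Step 4: y^k = 6.4, reduced costs: (4.6, -22.6)
  x^k = (0.0, 5.0), subgradient = b - a^T x = 4.0
  y^{k+1} = 6.4 + 0.2*4.0 = 7.2
Dual objective at y_4 = 7.2: reduced costs (3.8, -25.8), box minimizer x = (0.0, 5.0)
g(y_4) = b*y + (c1 - a1*y)*x1 + (c2 - a2*y)*x2 = 24*7.2 + 3.8*0.0 + (-25.8)*5.0 = 172.8 + 0.0 - 129.0 = 43.8


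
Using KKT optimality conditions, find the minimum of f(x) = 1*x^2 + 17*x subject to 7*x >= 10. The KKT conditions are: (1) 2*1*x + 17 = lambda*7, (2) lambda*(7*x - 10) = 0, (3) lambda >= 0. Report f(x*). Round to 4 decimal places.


Step 1: Try lambda = 0 (constraint inactive).
x_unc = -17/(2*1) = -8.5
Check: 7*-8.5 = -59.5 < 10 -- violated!
Step 2: Constraint must be active: 7*x = 10
x* = 10/7 = 1.4286 (rounded; the exact value 10/7 is used below)
lambda = (2*1*(10/7) + 17)/7 = 2.8367
Step 3: Compute optimal value.
f(x*) = 1*(10/7)^2 + 17*(10/7) = 26.3265


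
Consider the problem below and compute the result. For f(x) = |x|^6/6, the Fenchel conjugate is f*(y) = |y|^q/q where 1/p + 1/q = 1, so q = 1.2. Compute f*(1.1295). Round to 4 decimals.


The conjugate exponent q satisfies 1/p + 1/q = 1.
p = 6, so q = 6/(6 - 1) = 1.2
|y|^q = 1.1295^1.2 = 1.1573
f*(1.1295) = 1.1573 / 1.2 = 0.9645


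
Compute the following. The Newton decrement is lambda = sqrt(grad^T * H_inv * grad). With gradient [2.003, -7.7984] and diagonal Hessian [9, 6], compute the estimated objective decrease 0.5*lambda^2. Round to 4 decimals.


Step 1: H is diagonal, so H^(-1) * g = [0.2226, -1.2997].
Step 2: g^T H^(-1) g = sum_i g_i^2 / H_ii
  = (2.003)^2/9 + (-7.7984)^2/6
  = 0.4458 + 10.1358 = 10.5816
Step 3: Objective decrease = 0.5 * g^T H^(-1) g = 5.2908


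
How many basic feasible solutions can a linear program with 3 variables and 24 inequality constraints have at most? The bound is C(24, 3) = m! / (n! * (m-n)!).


Each vertex corresponds to some choice of n active constraints out of m, so the number of vertices is at most C(m, n) = m! / (n!(m-n)!).
m = 24, n = 3
Numerator: 24 * 23 * 22
Denominator: 3! = 6
C(24, 3) = 2024


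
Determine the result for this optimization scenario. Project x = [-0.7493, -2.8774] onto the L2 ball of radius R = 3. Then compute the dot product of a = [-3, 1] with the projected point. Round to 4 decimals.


Step 1: Compute ||x|| (intermediates to 6 decimals).
||x|| = sqrt((-0.7493)^2 + (-2.8774)^2) = 2.973362
Step 2: Project.
Since ||x|| <= R, proj = x (no scaling needed).
proj(x) = [-0.7493, -2.8774]
Step 3: Dot product.
a^T * proj(x) = -3*(-0.7493) + 1*(-2.8774) = -0.6295


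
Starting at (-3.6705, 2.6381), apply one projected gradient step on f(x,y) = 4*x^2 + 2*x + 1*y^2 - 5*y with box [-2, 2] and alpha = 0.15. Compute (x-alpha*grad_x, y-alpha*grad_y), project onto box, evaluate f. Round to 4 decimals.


Step 1: Compute gradient at (-3.6705, 2.6381).
grad_x = 2*4*-3.6705 + 2 = -27.364
grad_y = 2*1*2.6381 - 5 = 0.2762
Step 2: Gradient step.
x_raw = -3.6705 - 0.15*-27.364 = 0.4341
y_raw = 2.6381 - 0.15*0.2762 = 2.5967
Step 3: Project onto [-2, 2].
x_proj = clip(0.4341) = 0.4341
y_proj = clip(2.5967) = 2.0
Step 4: Evaluate f.
f(0.4341, 2.0) = -4.378


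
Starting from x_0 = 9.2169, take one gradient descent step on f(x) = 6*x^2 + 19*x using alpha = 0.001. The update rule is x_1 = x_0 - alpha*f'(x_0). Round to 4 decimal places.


We compute the gradient at x_0 and apply the update.
f'(x) = 12*x + 19
f'(9.2169) = 12*9.2169 + 19 = 129.6028
x_1 = 9.2169 - 0.001*129.6028 = 9.0873


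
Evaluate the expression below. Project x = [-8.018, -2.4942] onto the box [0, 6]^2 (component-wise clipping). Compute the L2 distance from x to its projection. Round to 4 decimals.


Project each component onto [0, 6].
clip(-8.018) = 0.0, clip(-2.4942) = 0.0
Projection = [0.0, 0.0]
Squared diffs: [64.2883, 6.221]
Distance = sqrt(70.5093) = 8.397


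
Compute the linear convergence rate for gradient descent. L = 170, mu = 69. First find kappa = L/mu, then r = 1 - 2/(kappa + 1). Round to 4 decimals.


Step 1: Compute the condition number.
kappa = L/mu = 170/69 = 2.4638
Step 2: Compute the convergence rate.
r = 1 - 2/(kappa + 1) = 1 - 2*mu/(L + mu) = (L - mu)/(L + mu) = 101/239 = 0.4226


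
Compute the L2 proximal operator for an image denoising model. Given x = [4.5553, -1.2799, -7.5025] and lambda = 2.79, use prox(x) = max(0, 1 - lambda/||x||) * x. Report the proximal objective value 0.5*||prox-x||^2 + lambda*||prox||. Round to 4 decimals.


Step 1: Compute ||x||.
||x|| = 8.87
Step 2: Compute scaling factor.
scale = max(0, 1 - 2.79/8.87) = 0.6855
Step 3: prox(x) = [3.1225, -0.8773, -5.1426]
||prox(x)|| = 6.08
Step 4: Proximal objective.
0.5*||prox-x||^2 = 3.8921
lambda*||prox|| = 16.9632
Total = 20.8552


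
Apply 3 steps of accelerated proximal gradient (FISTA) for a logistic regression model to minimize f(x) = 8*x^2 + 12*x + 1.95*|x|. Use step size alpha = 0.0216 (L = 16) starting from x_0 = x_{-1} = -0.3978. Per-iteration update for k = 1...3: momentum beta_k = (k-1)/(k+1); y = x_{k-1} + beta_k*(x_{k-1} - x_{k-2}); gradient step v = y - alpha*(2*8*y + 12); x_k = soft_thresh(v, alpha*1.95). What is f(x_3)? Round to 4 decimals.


FISTA on f(x) = 8*x^2 + 12*x + 1.95*|x|
L = 16, alpha = 0.0216
Iteration 1: beta = 0.0, y = -0.3978 + 0.0*(-0.3978 + 0.3978) = -0.3978
  grad(y) = 5.6352, v = y - alpha*grad = -0.5195
  prox(v) = soft_thresh(-0.5195, 0.0421) = -0.4774
Iteration 2: beta = 0.3333, y = -0.4774 + 0.3333*(-0.4774 + 0.3978) = -0.5039
  grad(y) = 3.9371, v = y - alpha*grad = -0.589
  prox(v) = soft_thresh(-0.589, 0.0421) = -0.5469
Iteration 3: beta = 0.5, y = -0.5469 + 0.5*(-0.5469 + 0.4774) = -0.5816
  grad(y) = 2.6947, v = y - alpha*grad = -0.6398
  prox(v) = soft_thresh(-0.6398, 0.0421) = -0.5977
f(x_3) = 8*(-0.5977)^2 + 12*(-0.5977) + 1.95*|-0.5977| = -3.1489


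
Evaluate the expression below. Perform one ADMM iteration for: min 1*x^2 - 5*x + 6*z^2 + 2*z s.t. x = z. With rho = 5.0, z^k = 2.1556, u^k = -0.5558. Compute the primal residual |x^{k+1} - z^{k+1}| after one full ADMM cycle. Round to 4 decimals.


ADMM iteration with rho = 5.0, z^k = 2.1556, u^k = -0.5558
Step 1: x-update.
Minimize 1*x^2 - 5*x + (5.0/2)*(x - 2.1556 - 0.5558)^2
FOC: (2*1 + 5.0)*x = 5 + 5.0*(2.1556 + 0.5558)
x^{k+1} = 2.651
Step 2: z-update.
Minimize 6*z^2 + 2*z + (5.0/2)*(2.651 - z - 0.5558)^2
FOC: (2*6 + 5.0)*z = -2 + 5.0*(2.651 - 0.5558)
z^{k+1} = 0.4986
Step 3: u-update.
u^{k+1} = -0.5558 + 2.651 - 0.4986 = 1.5966
Step 4: Primal residual = |2.651 - 0.4986| = 2.1524


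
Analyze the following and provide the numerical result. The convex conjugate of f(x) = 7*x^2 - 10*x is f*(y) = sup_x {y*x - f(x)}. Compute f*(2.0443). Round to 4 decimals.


f*(y) = sup_x {y*x - a*x^2 - b*x} = sup_x {(y-b)*x - a*x^2}
FOC: (y - b) - 2a*x = 0 => x* = (y - b)/(2a)
x* = (2.0443 + 10)/(2*7) = 0.8603
f*(2.0443) = (y-b)^2/(4a) = (2.0443 + 10)^2/(4*7)
= 145.0652/28 = 5.1809


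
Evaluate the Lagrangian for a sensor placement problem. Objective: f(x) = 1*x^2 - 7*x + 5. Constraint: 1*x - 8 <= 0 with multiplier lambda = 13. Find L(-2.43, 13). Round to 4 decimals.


Step 1: Evaluate f(x).
f(-2.43) = 1*(-2.43)^2 - 7*(-2.43) + 5 = 27.9149
Step 2: Evaluate g(x).
g(-2.43) = 1*-2.43 - 8 = -10.43
Step 3: Compute Lagrangian.
L = 27.9149 + 13*-10.43 = -107.6751


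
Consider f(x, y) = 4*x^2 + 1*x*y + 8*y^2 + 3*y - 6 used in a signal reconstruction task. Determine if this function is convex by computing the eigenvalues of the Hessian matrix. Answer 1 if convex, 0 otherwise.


The Hessian of f(x,y) = 4*x^2 + 1*x*y + 8*y^2 + 3*y - 6 is:
H = [[8, 1], [1, 16]]
Trace = 8 + 16 = 24
Determinant = 8*16 - (1)^2 = 127
Discriminant = (24)^2 - 4*127 = 68.0
Eigenvalues: lambda_1 = 7.8769, lambda_2 = 16.1231
The function is convex.

1


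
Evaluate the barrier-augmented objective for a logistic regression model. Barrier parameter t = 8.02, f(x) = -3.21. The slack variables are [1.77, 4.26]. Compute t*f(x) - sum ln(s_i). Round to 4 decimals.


Step 1: Compute log-barrier.
ln values: [0.571, 1.4493]
phi = -(0.571 + 1.4493) = -2.0202
Step 2: Compute augmented objective.
t*f(x) = 8.02*-3.21 = -25.7442
Total = -25.7442 - 2.0202 = -27.7644


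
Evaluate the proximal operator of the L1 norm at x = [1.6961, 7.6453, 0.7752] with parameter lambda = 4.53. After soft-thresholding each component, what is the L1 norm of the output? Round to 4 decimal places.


Soft-thresholding with lambda = 4.53:
prox(1.6961) = sign(1.6961)*max(|1.6961| - 4.53, 0) = 0.0
prox(7.6453) = sign(7.6453)*max(|7.6453| - 4.53, 0) = 3.1153
prox(0.7752) = sign(0.7752)*max(|0.7752| - 4.53, 0) = 0.0
prox(x) = [0.0, 3.1153, 0.0]
||prox(x)||_1 = 0.0 + 3.1153 + 0.0 = 3.1153


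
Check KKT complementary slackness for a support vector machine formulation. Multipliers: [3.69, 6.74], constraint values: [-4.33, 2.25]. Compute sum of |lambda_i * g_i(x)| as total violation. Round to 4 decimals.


KKT complementary slackness check:
lambda_1 * g_1 = 3.69 * -4.33 = -15.9777
lambda_2 * g_2 = 6.74 * 2.25 = 15.165
Total violation = 15.9777 + 15.165 = 31.1427


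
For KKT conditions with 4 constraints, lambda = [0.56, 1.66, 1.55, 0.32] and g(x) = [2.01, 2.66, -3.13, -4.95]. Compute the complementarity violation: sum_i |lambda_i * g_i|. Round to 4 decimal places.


KKT complementary slackness check:
lambda_1 * g_1 = 0.56 * 2.01 = 1.1256
lambda_2 * g_2 = 1.66 * 2.66 = 4.4156
lambda_3 * g_3 = 1.55 * -3.13 = -4.8515
lambda_4 * g_4 = 0.32 * -4.95 = -1.584
Total violation = 1.1256 + 4.4156 + 4.8515 + 1.584 = 11.9767


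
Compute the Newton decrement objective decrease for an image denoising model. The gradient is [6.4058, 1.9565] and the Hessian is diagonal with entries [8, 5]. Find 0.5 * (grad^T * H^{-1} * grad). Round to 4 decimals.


Step 1: H is diagonal, so H^(-1) * g = [0.8007, 0.3913].
Step 2: g^T H^(-1) g = sum_i g_i^2 / H_ii
  = (6.4058)^2/8 + (1.9565)^2/5
  = 5.1293 + 0.7656 = 5.8949
Step 3: Objective decrease = 0.5 * g^T H^(-1) g = 2.9474


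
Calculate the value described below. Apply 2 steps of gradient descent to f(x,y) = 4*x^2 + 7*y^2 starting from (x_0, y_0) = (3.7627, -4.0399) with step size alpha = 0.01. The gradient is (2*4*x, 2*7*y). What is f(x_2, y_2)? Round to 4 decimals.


Gradient descent on f(x,y) = 4*x^2 + 7*y^2.
Starting point: (3.7627, -4.0399), alpha = 0.01
Step 1: grad_x = 2*4*3.7627 = 30.1016, grad_y = 2*7*-4.0399 = -56.5586
  x_1 = 3.7627 - 0.01*30.1016 = 3.4617
  y_1 = -4.0399 - 0.01*-56.5586 = -3.4743
Step 2: grad_x = 2*4*3.4617 = 27.6935, grad_y = 2*7*-3.4743 = -48.6404
  x_2 = 3.4617 - 0.01*27.6935 = 3.1847
  y_2 = -3.4743 - 0.01*-48.6404 = -2.9879
f(3.1847, -2.9879) = 4*3.1847^2 + 7*(-2.9879)^2 = 103.0638


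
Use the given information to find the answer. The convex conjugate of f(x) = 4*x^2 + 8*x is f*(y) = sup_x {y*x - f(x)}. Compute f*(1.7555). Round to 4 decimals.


f*(y) = sup_x {y*x - a*x^2 - b*x} = sup_x {(y-b)*x - a*x^2}
FOC: (y - b) - 2a*x = 0 => x* = (y - b)/(2a)
x* = (1.7555 - 8)/(2*4) = -0.7806
f*(1.7555) = (y-b)^2/(4a) = (1.7555 - 8)^2/(4*4)
= 38.9938/16 = 2.4371


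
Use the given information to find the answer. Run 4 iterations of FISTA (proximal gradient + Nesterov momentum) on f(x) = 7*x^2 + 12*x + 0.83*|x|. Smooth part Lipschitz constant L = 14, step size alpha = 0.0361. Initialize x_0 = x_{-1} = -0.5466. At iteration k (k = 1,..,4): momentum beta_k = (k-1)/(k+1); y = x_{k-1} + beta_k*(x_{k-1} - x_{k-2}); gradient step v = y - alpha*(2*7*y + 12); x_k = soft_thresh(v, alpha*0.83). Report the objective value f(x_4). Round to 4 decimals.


FISTA on f(x) = 7*x^2 + 12*x + 0.83*|x|
L = 14, alpha = 0.0361
Iteration 1: beta = 0.0, y = -0.5466 + 0.0*(-0.5466 + 0.5466) = -0.5466
  grad(y) = 4.3476, v = y - alpha*grad = -0.7035
  prox(v) = soft_thresh(-0.7035, 0.03) = -0.6736
Iteration 2: beta = 0.3333, y = -0.6736 + 0.3333*(-0.6736 + 0.5466) = -0.7159
  grad(y) = 1.9772, v = y - alpha*grad = -0.7873
  prox(v) = soft_thresh(-0.7873, 0.03) = -0.7573
Iteration 3: beta = 0.5, y = -0.7573 + 0.5*(-0.7573 + 0.6736) = -0.7992
  grad(y) = 0.8112, v = y - alpha*grad = -0.8285
  prox(v) = soft_thresh(-0.8285, 0.03) = -0.7985
Iteration 4: beta = 0.6, y = -0.7985 + 0.6*(-0.7985 + 0.7573) = -0.8232
  grad(y) = 0.4747, v = y - alpha*grad = -0.8404
  prox(v) = soft_thresh(-0.8404, 0.03) = -0.8104
f(x_4) = 7*(-0.8104)^2 + 12*(-0.8104) + 0.83*|-0.8104| = -4.4549


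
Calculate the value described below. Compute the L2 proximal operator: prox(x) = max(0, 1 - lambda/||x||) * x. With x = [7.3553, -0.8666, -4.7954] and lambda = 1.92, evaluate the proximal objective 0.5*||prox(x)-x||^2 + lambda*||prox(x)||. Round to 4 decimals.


Step 1: Compute ||x||.
||x|| = 8.8231
Step 2: Compute scaling factor.
scale = max(0, 1 - 1.92/8.8231) = 0.7824
Step 3: prox(x) = [5.7547, -0.678, -3.7519]
||prox(x)|| = 6.9031
Step 4: Proximal objective.
0.5*||prox-x||^2 = 1.8432
lambda*||prox|| = 13.254
Total = 15.0972


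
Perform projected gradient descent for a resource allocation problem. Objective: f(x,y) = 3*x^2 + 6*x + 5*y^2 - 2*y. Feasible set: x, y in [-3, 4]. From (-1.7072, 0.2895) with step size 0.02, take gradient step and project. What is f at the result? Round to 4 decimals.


Step 1: Compute gradient at (-1.7072, 0.2895).
grad_x = 2*3*-1.7072 + 6 = -4.2432
grad_y = 2*5*0.2895 - 2 = 0.895
Step 2: Gradient step.
x_raw = -1.7072 - 0.02*-4.2432 = -1.6223
y_raw = 0.2895 - 0.02*0.895 = 0.2716
Step 3: Project onto [-3, 4].
x_proj = clip(-1.6223) = -1.6223
y_proj = clip(0.2716) = 0.2716
Step 4: Evaluate f.
f(-1.6223, 0.2716) = -2.0125


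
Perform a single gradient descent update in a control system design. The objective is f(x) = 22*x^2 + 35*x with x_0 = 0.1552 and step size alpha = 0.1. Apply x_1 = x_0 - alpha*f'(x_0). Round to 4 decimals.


We compute the gradient at x_0 and apply the update.
f'(x) = 44*x + 35
f'(0.1552) = 44*0.1552 + 35 = 41.8288
x_1 = 0.1552 - 0.1*41.8288 = -4.0277


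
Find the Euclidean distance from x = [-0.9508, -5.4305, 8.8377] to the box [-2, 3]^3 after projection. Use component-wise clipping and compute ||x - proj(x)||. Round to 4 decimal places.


Project each component onto [-2, 3].
clip(-0.9508) = -0.9508, clip(-5.4305) = -2.0, clip(8.8377) = 3.0
Projection = [-0.9508, -2.0, 3.0]
Squared diffs: [0.0, 11.7683, 34.0787]
Distance = sqrt(45.847) = 6.771


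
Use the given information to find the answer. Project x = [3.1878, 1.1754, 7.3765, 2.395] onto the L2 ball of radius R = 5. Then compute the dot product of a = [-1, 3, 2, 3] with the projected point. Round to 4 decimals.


Step 1: Compute ||x|| (intermediates to 6 decimals).
||x|| = sqrt(3.1878^2 + 1.1754^2 + 7.3765^2 + 2.395^2) = 8.467137
Step 2: Project.
Since ||x|| > R, scale = R/||x|| = 5/8.467137 = 0.590518, proj(x) = scale * x
proj(x) = [1.882453, 0.694095, 4.355956, 1.414291]
Step 3: Dot product.
a^T * proj(x) = -1*1.882453 + 3*0.694095 + 2*4.355956 + 3*1.414291 = 13.1546


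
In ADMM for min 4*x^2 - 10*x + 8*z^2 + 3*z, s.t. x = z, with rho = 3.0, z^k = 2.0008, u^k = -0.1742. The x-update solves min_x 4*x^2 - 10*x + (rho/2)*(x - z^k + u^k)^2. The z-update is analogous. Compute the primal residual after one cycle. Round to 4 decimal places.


ADMM iteration with rho = 3.0, z^k = 2.0008, u^k = -0.1742
Step 1: x-update.
Minimize 4*x^2 - 10*x + (3.0/2)*(x - 2.0008 - 0.1742)^2
FOC: (2*4 + 3.0)*x = 10 + 3.0*(2.0008 + 0.1742)
x^{k+1} = 1.5023
Step 2: z-update.
Minimize 8*z^2 + 3*z + (3.0/2)*(1.5023 - z - 0.1742)^2
FOC: (2*8 + 3.0)*z = -3 + 3.0*(1.5023 - 0.1742)
z^{k+1} = 0.0518
Step 3: u-update.
u^{k+1} = -0.1742 + 1.5023 - 0.0518 = 1.2763
Step 4: Primal residual = |1.5023 - 0.0518| = 1.4505


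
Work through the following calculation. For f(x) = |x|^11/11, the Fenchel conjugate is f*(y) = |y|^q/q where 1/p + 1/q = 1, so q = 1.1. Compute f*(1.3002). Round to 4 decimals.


The conjugate exponent q satisfies 1/p + 1/q = 1.
p = 11, so q = 11/(11 - 1) = 1.1
|y|^q = 1.3002^1.1 = 1.3348
f*(1.3002) = 1.3348 / 1.1 = 1.2134


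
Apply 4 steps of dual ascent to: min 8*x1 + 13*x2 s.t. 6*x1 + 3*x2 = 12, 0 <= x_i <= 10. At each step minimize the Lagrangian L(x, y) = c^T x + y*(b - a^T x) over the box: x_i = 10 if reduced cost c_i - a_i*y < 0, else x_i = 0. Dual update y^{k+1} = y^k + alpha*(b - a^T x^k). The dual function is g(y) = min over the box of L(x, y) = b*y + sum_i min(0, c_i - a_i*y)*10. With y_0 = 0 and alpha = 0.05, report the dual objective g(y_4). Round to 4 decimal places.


Dual ascent for LP: min 8*x1 + 13*x2, 6*x1 + 3*x2 = 12, 0 <= x_i <= 10
Step 1: y^k = 0.0, reduced costs: (8.0, 13.0)
  x^k = (0.0, 0.0), subgradient = b - a^T x = 12.0
  y^{k+1} = 0.0 + 0.05*12.0 = 0.6
Step 2: y^k = 0.6, reduced costs: (4.4, 11.2)
  x^k = (0.0, 0.0), subgradient = b - a^T x = 12.0
  y^{k+1} = 0.6 + 0.05*12.0 = 1.2
Step 3: y^k = 1.2, reduced costs: (0.8, 9.4)
  x^k = (0.0, 0.0), subgradient = b - a^T x = 12.0
  y^{k+1} = 1.2 + 0.05*12.0 = 1.8
Step 4: y^k = 1.8, reduced costs: (-2.8, 7.6)
  x^k = (10.0, 0.0), subgradient = b - a^T x = -48.0
  y^{k+1} = 1.8 + 0.05*-48.0 = -0.6
Dual objective at y_4 = -0.6: reduced costs (11.6, 14.8), box minimizer x = (0.0, 0.0)
g(y_4) = b*y + (c1 - a1*y)*x1 + (c2 - a2*y)*x2 = 12*(-0.6) + 11.6*0.0 + 14.8*0.0 = -7.2 + 0.0 + 0.0 = -7.2


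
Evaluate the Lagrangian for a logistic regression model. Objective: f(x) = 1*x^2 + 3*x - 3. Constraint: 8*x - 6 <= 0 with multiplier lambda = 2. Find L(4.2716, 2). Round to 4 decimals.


Step 1: Evaluate f(x).
f(4.2716) = 1*4.2716^2 + 3*4.2716 - 3 = 28.0614
Step 2: Evaluate g(x).
g(4.2716) = 8*4.2716 - 6 = 28.1728
Step 3: Compute Lagrangian.
L = 28.0614 + 2*28.1728 = 84.407


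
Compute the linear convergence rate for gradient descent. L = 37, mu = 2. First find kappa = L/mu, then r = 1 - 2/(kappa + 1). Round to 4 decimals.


Step 1: Compute the condition number.
kappa = L/mu = 37/2 = 18.5
Step 2: Compute the convergence rate.
r = 1 - 2/(kappa + 1) = 1 - 2*mu/(L + mu) = (L - mu)/(L + mu) = 35/39 = 0.8974


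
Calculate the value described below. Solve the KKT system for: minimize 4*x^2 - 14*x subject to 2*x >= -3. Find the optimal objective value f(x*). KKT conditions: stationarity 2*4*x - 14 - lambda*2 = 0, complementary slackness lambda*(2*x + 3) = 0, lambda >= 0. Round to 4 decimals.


Step 1: Try lambda = 0 (constraint inactive).
Stationarity: 2*4*x - 14 = 0
x* = 14/(2*4) = 1.75
Check constraint: 2*1.75 = 3.5 >= -3 -- satisfied.
Step 2: Compute optimal value.
f(x*) = 4*1.75^2 - 14*1.75 = -12.25


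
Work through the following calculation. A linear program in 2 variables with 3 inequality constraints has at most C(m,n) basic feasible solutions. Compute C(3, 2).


Each vertex corresponds to some choice of n active constraints out of m, so the number of vertices is at most C(m, n) = m! / (n!(m-n)!).
m = 3, n = 2
Numerator: 3 * 2
Denominator: 2! = 2
C(3, 2) = 3


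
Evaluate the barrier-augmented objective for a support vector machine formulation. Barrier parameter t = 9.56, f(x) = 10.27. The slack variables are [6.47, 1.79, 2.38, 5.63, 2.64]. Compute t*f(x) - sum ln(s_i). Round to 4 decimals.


Step 1: Compute log-barrier.
ln values: [1.8672, 0.5822, 0.8671, 1.7281, 0.9708]
phi = -(1.8672 + 0.5822 + 0.8671 + 1.7281 + 0.9708) = -6.0154
Step 2: Compute augmented objective.
t*f(x) = 9.56*10.27 = 98.1812
Total = 98.1812 - 6.0154 = 92.1658


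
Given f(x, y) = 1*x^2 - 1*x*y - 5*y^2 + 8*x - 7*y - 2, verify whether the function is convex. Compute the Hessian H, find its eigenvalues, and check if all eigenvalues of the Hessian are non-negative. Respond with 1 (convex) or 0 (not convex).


The Hessian of f(x,y) = 1*x^2 - 1*x*y - 5*y^2 + 8*x - 7*y - 2 is:
H = [[2, -1], [-1, -10]]
Trace = 2 - 10 = -8
Determinant = 2*-10 - (-1)^2 = -21
Discriminant = (-8)^2 - 4*-21 = 148.0
Eigenvalues: lambda_1 = -10.0828, lambda_2 = 2.0828
The function is not convex.

0


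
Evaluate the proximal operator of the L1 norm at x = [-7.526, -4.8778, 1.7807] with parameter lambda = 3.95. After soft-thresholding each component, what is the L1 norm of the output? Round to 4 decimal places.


Soft-thresholding with lambda = 3.95:
prox(-7.526) = sign(-7.526)*max(|-7.526| - 3.95, 0) = -3.576
prox(-4.8778) = sign(-4.8778)*max(|-4.8778| - 3.95, 0) = -0.9278
prox(1.7807) = sign(1.7807)*max(|1.7807| - 3.95, 0) = 0.0
prox(x) = [-3.576, -0.9278, 0.0]
||prox(x)||_1 = 3.576 + 0.9278 + 0.0 = 4.5038


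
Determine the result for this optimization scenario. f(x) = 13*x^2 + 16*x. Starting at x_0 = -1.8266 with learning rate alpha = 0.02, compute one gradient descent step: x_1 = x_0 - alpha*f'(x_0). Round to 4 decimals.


We compute the gradient at x_0 and apply the update.
f'(x) = 26*x + 16
f'(-1.8266) = 26*-1.8266 + 16 = -31.4916
x_1 = -1.8266 - 0.02*-31.4916 = -1.1968


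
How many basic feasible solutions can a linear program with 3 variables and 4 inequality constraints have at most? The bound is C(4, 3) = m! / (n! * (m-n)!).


Each vertex corresponds to some choice of n active constraints out of m, so the number of vertices is at most C(m, n) = m! / (n!(m-n)!).
m = 4, n = 3
Numerator: 4 * 3 * 2
Denominator: 3! = 6
C(4, 3) = 4


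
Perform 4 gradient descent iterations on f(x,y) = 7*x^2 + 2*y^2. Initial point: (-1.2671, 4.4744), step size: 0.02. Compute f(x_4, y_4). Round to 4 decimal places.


Gradient descent on f(x,y) = 7*x^2 + 2*y^2.
Starting point: (-1.2671, 4.4744), alpha = 0.02
Step 1: grad_x = 2*7*-1.2671 = -17.7394, grad_y = 2*2*4.4744 = 17.8976
  x_1 = -1.2671 - 0.02*-17.7394 = -0.9123
  y_1 = 4.4744 - 0.02*17.8976 = 4.1164
Step 2: grad_x = 2*7*-0.9123 = -12.7724, grad_y = 2*2*4.1164 = 16.4658
  x_2 = -0.9123 - 0.02*-12.7724 = -0.6569
  y_2 = 4.1164 - 0.02*16.4658 = 3.7871
Step 3: grad_x = 2*7*-0.6569 = -9.1961, grad_y = 2*2*3.7871 = 15.1485
  x_3 = -0.6569 - 0.02*-9.1961 = -0.4729
  y_3 = 3.7871 - 0.02*15.1485 = 3.4842
Step 4: grad_x = 2*7*-0.4729 = -6.6212, grad_y = 2*2*3.4842 = 13.9366
  x_4 = -0.4729 - 0.02*-6.6212 = -0.3405
  y_4 = 3.4842 - 0.02*13.9366 = 3.2054
f(-0.3405, 3.2054) = 7*(-0.3405)^2 + 2*3.2054^2 = 21.3612


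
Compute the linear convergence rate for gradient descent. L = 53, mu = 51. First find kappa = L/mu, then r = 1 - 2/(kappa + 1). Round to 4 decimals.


Step 1: Compute the condition number.
kappa = L/mu = 53/51 = 1.0392
Step 2: Compute the convergence rate.
r = 1 - 2/(kappa + 1) = 1 - 2*mu/(L + mu) = (L - mu)/(L + mu) = 2/104 = 0.0192


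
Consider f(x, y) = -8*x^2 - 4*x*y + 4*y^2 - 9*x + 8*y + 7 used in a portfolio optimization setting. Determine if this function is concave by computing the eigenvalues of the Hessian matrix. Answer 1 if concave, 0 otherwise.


The Hessian of f(x,y) = -8*x^2 - 4*x*y + 4*y^2 - 9*x + 8*y + 7 is:
H = [[-16, -4], [-4, 8]]
Trace = -16 + 8 = -8
Determinant = -16*8 - (-4)^2 = -144
Discriminant = (-8)^2 - 4*-144 = 640.0
Eigenvalues: lambda_1 = -16.6491, lambda_2 = 8.6491
The function is not concave.

0


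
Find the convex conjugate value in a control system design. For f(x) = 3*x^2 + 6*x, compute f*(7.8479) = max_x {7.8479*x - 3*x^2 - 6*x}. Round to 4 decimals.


f*(y) = sup_x {y*x - a*x^2 - b*x} = sup_x {(y-b)*x - a*x^2}
FOC: (y - b) - 2a*x = 0 => x* = (y - b)/(2a)
x* = (7.8479 - 6)/(2*3) = 0.308
f*(7.8479) = (y-b)^2/(4a) = (7.8479 - 6)^2/(4*3)
= 3.4147/12 = 0.2846


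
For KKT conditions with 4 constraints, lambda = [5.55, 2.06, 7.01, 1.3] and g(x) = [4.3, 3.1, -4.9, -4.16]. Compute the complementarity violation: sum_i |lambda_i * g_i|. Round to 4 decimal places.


KKT complementary slackness check:
lambda_1 * g_1 = 5.55 * 4.3 = 23.865
lambda_2 * g_2 = 2.06 * 3.1 = 6.386
lambda_3 * g_3 = 7.01 * -4.9 = -34.349
lambda_4 * g_4 = 1.3 * -4.16 = -5.408
Total violation = 23.865 + 6.386 + 34.349 + 5.408 = 70.008


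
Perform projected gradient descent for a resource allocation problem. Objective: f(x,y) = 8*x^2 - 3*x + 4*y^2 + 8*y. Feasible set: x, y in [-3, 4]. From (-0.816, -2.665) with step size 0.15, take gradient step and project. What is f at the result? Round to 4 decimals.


Step 1: Compute gradient at (-0.816, -2.665).
grad_x = 2*8*-0.816 - 3 = -16.056
grad_y = 2*4*-2.665 + 8 = -13.32
Step 2: Gradient step.
x_raw = -0.816 - 0.15*-16.056 = 1.5924
y_raw = -2.665 - 0.15*-13.32 = -0.667
Step 3: Project onto [-3, 4].
x_proj = clip(1.5924) = 1.5924
y_proj = clip(-0.667) = -0.667
Step 4: Evaluate f.
f(1.5924, -0.667) = 11.9523


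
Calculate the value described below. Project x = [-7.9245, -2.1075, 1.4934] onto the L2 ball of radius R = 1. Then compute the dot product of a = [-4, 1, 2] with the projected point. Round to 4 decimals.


Step 1: Compute ||x|| (intermediates to 6 decimals).
||x|| = sqrt((-7.9245)^2 + (-2.1075)^2 + 1.4934^2) = 8.334837
Step 2: Project.
Since ||x|| > R, scale = R/||x|| = 1/8.334837 = 0.119978, proj(x) = scale * x
proj(x) = [-0.950766, -0.252854, 0.179175]
Step 3: Dot product.
a^T * proj(x) = -4*(-0.950766) + 1*(-0.252854) + 2*0.179175 = 3.9086


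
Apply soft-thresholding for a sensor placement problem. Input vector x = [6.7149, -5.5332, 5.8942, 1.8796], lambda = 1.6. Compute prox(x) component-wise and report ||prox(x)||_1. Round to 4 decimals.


Soft-thresholding with lambda = 1.6:
prox(6.7149) = sign(6.7149)*max(|6.7149| - 1.6, 0) = 5.1149
prox(-5.5332) = sign(-5.5332)*max(|-5.5332| - 1.6, 0) = -3.9332
prox(5.8942) = sign(5.8942)*max(|5.8942| - 1.6, 0) = 4.2942
prox(1.8796) = sign(1.8796)*max(|1.8796| - 1.6, 0) = 0.2796
prox(x) = [5.1149, -3.9332, 4.2942, 0.2796]
||prox(x)||_1 = 5.1149 + 3.9332 + 4.2942 + 0.2796 = 13.6219


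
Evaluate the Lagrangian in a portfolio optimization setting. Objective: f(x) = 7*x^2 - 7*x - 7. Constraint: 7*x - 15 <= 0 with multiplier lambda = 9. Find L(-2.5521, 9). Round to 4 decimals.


Step 1: Evaluate f(x).
f(-2.5521) = 7*(-2.5521)^2 - 7*(-2.5521) - 7 = 56.4572
Step 2: Evaluate g(x).
g(-2.5521) = 7*-2.5521 - 15 = -32.8647
Step 3: Compute Lagrangian.
L = 56.4572 + 9*-32.8647 = -239.3251


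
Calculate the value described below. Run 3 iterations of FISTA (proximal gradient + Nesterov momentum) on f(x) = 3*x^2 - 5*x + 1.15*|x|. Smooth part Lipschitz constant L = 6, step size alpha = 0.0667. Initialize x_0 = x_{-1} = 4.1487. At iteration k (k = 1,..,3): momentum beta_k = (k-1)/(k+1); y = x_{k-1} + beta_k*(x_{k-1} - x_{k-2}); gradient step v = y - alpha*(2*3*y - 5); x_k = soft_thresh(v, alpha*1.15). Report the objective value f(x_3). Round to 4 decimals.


FISTA on f(x) = 3*x^2 - 5*x + 1.15*|x|
L = 6, alpha = 0.0667
Iteration 1: beta = 0.0, y = 4.1487 + 0.0*(4.1487 - 4.1487) = 4.1487
  grad(y) = 19.8922, v = y - alpha*grad = 2.8219
  prox(v) = soft_thresh(2.8219, 0.0767) = 2.7452
Iteration 2: beta = 0.3333, y = 2.7452 + 0.3333*(2.7452 - 4.1487) = 2.2773
  grad(y) = 8.6641, v = y - alpha*grad = 1.6995
  prox(v) = soft_thresh(1.6995, 0.0767) = 1.6227
Iteration 3: beta = 0.5, y = 1.6227 + 0.5*(1.6227 - 2.7452) = 1.0615
  grad(y) = 1.3692, v = y - alpha*grad = 0.9702
  prox(v) = soft_thresh(0.9702, 0.0767) = 0.8935
f(x_3) = 3*0.8935^2 - 5*0.8935 + 1.15*|0.8935| = -1.0449


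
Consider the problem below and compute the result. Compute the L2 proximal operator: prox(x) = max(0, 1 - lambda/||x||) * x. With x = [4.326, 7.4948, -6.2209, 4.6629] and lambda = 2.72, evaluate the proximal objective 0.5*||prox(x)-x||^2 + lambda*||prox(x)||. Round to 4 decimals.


Step 1: Compute ||x||.
||x|| = 11.6331
Step 2: Compute scaling factor.
scale = max(0, 1 - 2.72/11.6331) = 0.7662
Step 3: prox(x) = [3.3145, 5.7424, -4.7664, 3.5726]
||prox(x)|| = 8.9131
Step 4: Proximal objective.
0.5*||prox-x||^2 = 3.6992
lambda*||prox|| = 24.2436
Total = 27.9428


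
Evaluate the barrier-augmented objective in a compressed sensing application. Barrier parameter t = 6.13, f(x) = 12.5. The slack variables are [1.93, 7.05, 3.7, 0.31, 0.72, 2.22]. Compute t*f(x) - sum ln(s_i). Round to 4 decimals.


Step 1: Compute log-barrier.
ln values: [0.6575, 1.953, 1.3083, -1.1712, -0.3285, 0.7975]
phi = -(0.6575 + 1.953 + 1.3083 - 1.1712 - 0.3285 + 0.7975) = -3.2167
Step 2: Compute augmented objective.
t*f(x) = 6.13*12.5 = 76.625
Total = 76.625 - 3.2167 = 73.4083


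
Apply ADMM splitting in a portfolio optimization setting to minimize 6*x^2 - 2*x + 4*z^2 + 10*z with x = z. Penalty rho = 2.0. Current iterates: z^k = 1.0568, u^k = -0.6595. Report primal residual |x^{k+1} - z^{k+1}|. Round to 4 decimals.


ADMM iteration with rho = 2.0, z^k = 1.0568, u^k = -0.6595
Step 1: x-update.
Minimize 6*x^2 - 2*x + (2.0/2)*(x - 1.0568 - 0.6595)^2
FOC: (2*6 + 2.0)*x = 2 + 2.0*(1.0568 + 0.6595)
x^{k+1} = 0.388
Step 2: z-update.
Minimize 4*z^2 + 10*z + (2.0/2)*(0.388 - z - 0.6595)^2
FOC: (2*4 + 2.0)*z = -10 + 2.0*(0.388 - 0.6595)
z^{k+1} = -1.0543
Step 3: u-update.
u^{k+1} = -0.6595 + 0.388 + 1.0543 = 0.7828
Step 4: Primal residual = |0.388 + 1.0543| = 1.4423


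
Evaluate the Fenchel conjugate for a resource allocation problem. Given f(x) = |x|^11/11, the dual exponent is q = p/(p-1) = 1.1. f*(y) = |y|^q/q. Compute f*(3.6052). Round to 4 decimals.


The conjugate exponent q satisfies 1/p + 1/q = 1.
p = 11, so q = 11/(11 - 1) = 1.1
|y|^q = 3.6052^1.1 = 4.0985
f*(3.6052) = 4.0985 / 1.1 = 3.7259


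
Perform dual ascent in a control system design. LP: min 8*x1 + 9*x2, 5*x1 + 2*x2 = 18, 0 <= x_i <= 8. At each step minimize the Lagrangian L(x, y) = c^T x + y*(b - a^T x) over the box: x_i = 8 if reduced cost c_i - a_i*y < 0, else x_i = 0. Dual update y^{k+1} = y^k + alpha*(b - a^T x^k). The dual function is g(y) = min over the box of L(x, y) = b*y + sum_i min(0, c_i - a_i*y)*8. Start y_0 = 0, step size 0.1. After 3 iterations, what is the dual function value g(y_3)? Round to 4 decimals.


Dual ascent for LP: min 8*x1 + 9*x2, 5*x1 + 2*x2 = 18, 0 <= x_i <= 8
Step 1: y^k = 0.0, reduced costs: (8.0, 9.0)
  x^k = (0.0, 0.0), subgradient = b - a^T x = 18.0
  y^{k+1} = 0.0 + 0.1*18.0 = 1.8
Step 2: y^k = 1.8, reduced costs: (-1.0, 5.4)
  x^k = (8.0, 0.0), subgradient = b - a^T x = -22.0
  y^{k+1} = 1.8 + 0.1*-22.0 = -0.4
Step 3: y^k = -0.4, reduced costs: (10.0, 9.8)
  x^k = (0.0, 0.0), subgradient = b - a^T x = 18.0
  y^{k+1} = -0.4 + 0.1*18.0 = 1.4
Dual objective at y_3 = 1.4: reduced costs (1.0, 6.2), box minimizer x = (0.0, 0.0)
g(y_3) = b*y + (c1 - a1*y)*x1 + (c2 - a2*y)*x2 = 18*1.4 + 1.0*0.0 + 6.2*0.0 = 25.2 + 0.0 + 0.0 = 25.2


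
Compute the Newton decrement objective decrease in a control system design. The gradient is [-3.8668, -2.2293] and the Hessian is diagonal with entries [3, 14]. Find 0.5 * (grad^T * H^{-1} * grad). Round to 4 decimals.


Step 1: H is diagonal, so H^(-1) * g = [-1.2889, -0.1592].
Step 2: g^T H^(-1) g = sum_i g_i^2 / H_ii
  = (-3.8668)^2/3 + (-2.2293)^2/14
  = 4.984 + 0.355 = 5.339
Step 3: Objective decrease = 0.5 * g^T H^(-1) g = 2.6695


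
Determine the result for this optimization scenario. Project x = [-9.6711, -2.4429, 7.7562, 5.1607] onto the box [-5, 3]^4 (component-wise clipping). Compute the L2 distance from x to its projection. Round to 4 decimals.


Project each component onto [-5, 3].
clip(-9.6711) = -5.0, clip(-2.4429) = -2.4429, clip(7.7562) = 3.0, clip(5.1607) = 3.0
Projection = [-5.0, -2.4429, 3.0, 3.0]
Squared diffs: [21.8192, 0.0, 22.6214, 4.6686]
Distance = sqrt(49.1092) = 7.0078


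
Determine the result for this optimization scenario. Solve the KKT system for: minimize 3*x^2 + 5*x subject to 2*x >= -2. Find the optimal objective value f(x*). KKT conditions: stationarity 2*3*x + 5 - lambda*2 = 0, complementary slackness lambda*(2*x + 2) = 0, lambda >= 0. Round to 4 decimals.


Step 1: Try lambda = 0 (constraint inactive).
Stationarity: 2*3*x + 5 = 0
x* = -5/(2*3) = -5/6 = -0.8333 (rounded; the exact value -5/6 is used below)
Check constraint: 2*-0.8333 = -1.6666 >= -2 -- satisfied.
Step 2: Compute optimal value.
f(x*) = 3*(-5/6)^2 + 5*(-5/6) = -2.0833


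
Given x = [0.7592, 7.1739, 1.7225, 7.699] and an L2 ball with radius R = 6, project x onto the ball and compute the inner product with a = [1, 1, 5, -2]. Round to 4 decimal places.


Step 1: Compute ||x|| (intermediates to 6 decimals).
||x|| = sqrt(0.7592^2 + 7.1739^2 + 1.7225^2 + 7.699^2) = 10.690315
Step 2: Project.
Since ||x|| > R, scale = R/||x|| = 6/10.690315 = 0.561256, proj(x) = scale * x
proj(x) = [0.426106, 4.026394, 0.966763, 4.32111]
Step 3: Dot product.
a^T * proj(x) = 1*0.426106 + 1*4.026394 + 5*0.966763 - 2*4.32111 = 0.6441


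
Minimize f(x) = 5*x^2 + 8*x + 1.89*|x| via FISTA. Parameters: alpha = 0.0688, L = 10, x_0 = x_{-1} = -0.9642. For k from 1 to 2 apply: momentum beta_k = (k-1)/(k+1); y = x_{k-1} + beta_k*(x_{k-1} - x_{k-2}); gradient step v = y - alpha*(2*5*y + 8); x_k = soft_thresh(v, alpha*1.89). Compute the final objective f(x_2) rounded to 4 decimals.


FISTA on f(x) = 5*x^2 + 8*x + 1.89*|x|
L = 10, alpha = 0.0688
Iteration 1: beta = 0.0, y = -0.9642 + 0.0*(-0.9642 + 0.9642) = -0.9642
  grad(y) = -1.642, v = y - alpha*grad = -0.8512
  prox(v) = soft_thresh(-0.8512, 0.13) = -0.7212
Iteration 2: beta = 0.3333, y = -0.7212 + 0.3333*(-0.7212 + 0.9642) = -0.6402
  grad(y) = 1.598, v = y - alpha*grad = -0.7501
  prox(v) = soft_thresh(-0.7501, 0.13) = -0.6201
f(x_2) = 5*(-0.6201)^2 + 8*(-0.6201) + 1.89*|-0.6201| = -1.8662


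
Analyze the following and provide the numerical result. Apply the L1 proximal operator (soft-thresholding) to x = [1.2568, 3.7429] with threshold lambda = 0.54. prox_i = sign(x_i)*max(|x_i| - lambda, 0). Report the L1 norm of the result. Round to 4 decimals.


Soft-thresholding with lambda = 0.54:
prox(1.2568) = sign(1.2568)*max(|1.2568| - 0.54, 0) = 0.7168
prox(3.7429) = sign(3.7429)*max(|3.7429| - 0.54, 0) = 3.2029
prox(x) = [0.7168, 3.2029]
||prox(x)||_1 = 0.7168 + 3.2029 = 3.9197


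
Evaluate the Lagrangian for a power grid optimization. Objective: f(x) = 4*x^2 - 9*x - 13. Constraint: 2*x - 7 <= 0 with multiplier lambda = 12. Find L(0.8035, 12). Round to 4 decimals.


Step 1: Evaluate f(x).
f(0.8035) = 4*0.8035^2 - 9*0.8035 - 13 = -17.6491
Step 2: Evaluate g(x).
g(0.8035) = 2*0.8035 - 7 = -5.393
Step 3: Compute Lagrangian.
L = -17.6491 + 12*-5.393 = -82.3651


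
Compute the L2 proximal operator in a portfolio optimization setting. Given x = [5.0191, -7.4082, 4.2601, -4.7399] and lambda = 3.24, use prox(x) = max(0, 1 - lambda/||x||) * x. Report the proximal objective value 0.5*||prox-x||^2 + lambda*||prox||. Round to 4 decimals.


Step 1: Compute ||x||.
||x|| = 10.9858
Step 2: Compute scaling factor.
scale = max(0, 1 - 3.24/10.9858) = 0.7051
Step 3: prox(x) = [3.5388, -5.2233, 3.0037, -3.342]
||prox(x)|| = 7.7458
Step 4: Proximal objective.
0.5*||prox-x||^2 = 5.2488
lambda*||prox|| = 25.0964
Total = 30.3452


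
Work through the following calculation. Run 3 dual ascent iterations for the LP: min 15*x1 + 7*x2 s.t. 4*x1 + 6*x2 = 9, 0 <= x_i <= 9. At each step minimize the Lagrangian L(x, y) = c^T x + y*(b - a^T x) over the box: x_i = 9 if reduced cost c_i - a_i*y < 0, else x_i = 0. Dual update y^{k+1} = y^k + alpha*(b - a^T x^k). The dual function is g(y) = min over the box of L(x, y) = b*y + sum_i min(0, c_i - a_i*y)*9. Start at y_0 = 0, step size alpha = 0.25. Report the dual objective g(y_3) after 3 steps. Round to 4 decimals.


Dual ascent for LP: min 15*x1 + 7*x2, 4*x1 + 6*x2 = 9, 0 <= x_i <= 9
Step 1: y^k = 0.0, reduced costs: (15.0, 7.0)
  x^k = (0.0, 0.0), subgradient = b - a^T x = 9.0
  y^{k+1} = 0.0 + 0.25*9.0 = 2.25
Step 2: y^k = 2.25, reduced costs: (6.0, -6.5)
  x^k = (0.0, 9.0), subgradient = b - a^T x = -45.0
  y^{k+1} = 2.25 + 0.25*-45.0 = -9.0
Step 3: y^k = -9.0, reduced costs: (51.0, 61.0)
  x^k = (0.0, 0.0), subgradient = b - a^T x = 9.0
  y^{k+1} = -9.0 + 0.25*9.0 = -6.75
Dual objective at y_3 = -6.75: reduced costs (42.0, 47.5), box minimizer x = (0.0, 0.0)
g(y_3) = b*y + (c1 - a1*y)*x1 + (c2 - a2*y)*x2 = 9*(-6.75) + 42.0*0.0 + 47.5*0.0 = -60.75 + 0.0 + 0.0 = -60.75


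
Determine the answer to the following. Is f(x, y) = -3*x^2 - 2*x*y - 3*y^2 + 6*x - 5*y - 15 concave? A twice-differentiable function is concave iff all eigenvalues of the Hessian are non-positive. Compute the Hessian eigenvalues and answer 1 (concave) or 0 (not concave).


The Hessian of f(x,y) = -3*x^2 - 2*x*y - 3*y^2 + 6*x - 5*y - 15 is:
H = [[-6, -2], [-2, -6]]
Trace = -6 - 6 = -12
Determinant = -6*-6 - (-2)^2 = 32
Discriminant = (-12)^2 - 4*32 = 16.0
Eigenvalues: lambda_1 = -8.0, lambda_2 = -4.0
The function is concave.

1


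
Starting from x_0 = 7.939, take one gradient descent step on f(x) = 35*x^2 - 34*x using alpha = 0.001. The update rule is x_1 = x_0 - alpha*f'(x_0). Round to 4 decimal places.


We compute the gradient at x_0 and apply the update.
f'(x) = 70*x - 34
f'(7.939) = 70*7.939 - 34 = 521.73
x_1 = 7.939 - 0.001*521.73 = 7.4173


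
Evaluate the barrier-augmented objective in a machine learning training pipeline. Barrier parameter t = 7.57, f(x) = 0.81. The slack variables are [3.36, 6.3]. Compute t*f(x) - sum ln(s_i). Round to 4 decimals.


Step 1: Compute log-barrier.
ln values: [1.2119, 1.8405]
phi = -(1.2119 + 1.8405) = -3.0525
Step 2: Compute augmented objective.
t*f(x) = 7.57*0.81 = 6.1317
Total = 6.1317 - 3.0525 = 3.0792


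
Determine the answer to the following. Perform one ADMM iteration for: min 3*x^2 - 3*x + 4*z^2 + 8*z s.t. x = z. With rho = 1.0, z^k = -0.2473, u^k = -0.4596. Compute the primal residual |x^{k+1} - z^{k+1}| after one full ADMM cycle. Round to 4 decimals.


ADMM iteration with rho = 1.0, z^k = -0.2473, u^k = -0.4596
Step 1: x-update.
Minimize 3*x^2 - 3*x + (1.0/2)*(x + 0.2473 - 0.4596)^2
FOC: (2*3 + 1.0)*x = 3 + 1.0*(-0.2473 + 0.4596)
x^{k+1} = 0.4589
Step 2: z-update.
Minimize 4*z^2 + 8*z + (1.0/2)*(0.4589 - z - 0.4596)^2
FOC: (2*4 + 1.0)*z = -8 + 1.0*(0.4589 - 0.4596)
z^{k+1} = -0.889
Step 3: u-update.
u^{k+1} = -0.4596 + 0.4589 + 0.889 = 0.8883
Step 4: Primal residual = |0.4589 + 0.889| = 1.3479
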